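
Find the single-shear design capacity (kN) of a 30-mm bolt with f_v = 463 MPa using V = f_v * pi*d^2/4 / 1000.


A = pi * d^2 / 4 = pi * 30^2 / 4 = 706.8583 mm^2
V = f_v * A / 1000 = 463 * 706.8583 / 1000
= 327.2754 kN

327.2754 kN


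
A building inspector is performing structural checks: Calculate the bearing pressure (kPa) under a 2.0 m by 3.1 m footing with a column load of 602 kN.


A = 2.0 * 3.1 = 6.2 m^2
q = P / A = 602 / 6.2
= 97.0968 kPa

97.0968 kPa


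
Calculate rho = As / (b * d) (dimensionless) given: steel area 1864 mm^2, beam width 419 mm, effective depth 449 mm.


rho = As / (b * d)
= 1864 / (419 * 449)
= 1864 / 188131
= 0.009908 (dimensionless)

0.009908 (dimensionless)


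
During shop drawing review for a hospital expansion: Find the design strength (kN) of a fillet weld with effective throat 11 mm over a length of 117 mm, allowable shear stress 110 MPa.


Strength = throat * length * allowable stress
= 11 * 117 * 110 N
= 141570 N
= 141.57 kN

141.57 kN


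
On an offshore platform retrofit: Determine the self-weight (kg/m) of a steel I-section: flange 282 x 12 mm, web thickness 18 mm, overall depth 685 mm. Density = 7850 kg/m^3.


A_flanges = 2 * 282 * 12 = 6768 mm^2
A_web = (685 - 2 * 12) * 18 = 11898 mm^2
A_total = 6768 + 11898 = 18666 mm^2 = 0.018666 m^2
Weight = rho * A = 7850 * 0.018666 = 146.5281 kg/m

146.5281 kg/m


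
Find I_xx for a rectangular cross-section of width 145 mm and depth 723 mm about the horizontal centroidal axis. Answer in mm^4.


I = b * h^3 / 12
= 145 * 723^3 / 12
= 145 * 377933067 / 12
= 4566691226.25 mm^4

4566691226.25 mm^4


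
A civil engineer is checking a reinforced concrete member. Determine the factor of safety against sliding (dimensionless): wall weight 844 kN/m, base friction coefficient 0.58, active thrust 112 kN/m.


Resisting force = mu * W = 0.58 * 844 = 489.52 kN/m
FOS = Resisting / Driving = 489.52 / 112
= 4.3707 (dimensionless)

4.3707 (dimensionless)


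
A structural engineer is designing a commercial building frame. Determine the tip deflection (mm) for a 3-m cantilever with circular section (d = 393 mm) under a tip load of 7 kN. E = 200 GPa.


I = pi * d^4 / 64 = pi * 393^4 / 64 = 1170954716.44 mm^4
L = 3000.0 mm, P = 7000.0 N, E = 200000.0 MPa
delta = P * L^3 / (3 * E * I)
= 7000.0 * 3000.0^3 / (3 * 200000.0 * 1170954716.44)
= 0.269 mm

0.269 mm


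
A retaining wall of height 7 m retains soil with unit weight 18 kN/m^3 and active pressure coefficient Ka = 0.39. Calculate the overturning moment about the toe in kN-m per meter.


Pa = 0.5 * Ka * gamma * H^2
= 0.5 * 0.39 * 18 * 7^2
= 171.99 kN/m
Arm = H / 3 = 7 / 3 = 2.3333 m
Mo = Pa * arm = Pa * H / 3 = 171.99 * 7 / 3 = 401.31 kN-m/m

401.31 kN-m/m


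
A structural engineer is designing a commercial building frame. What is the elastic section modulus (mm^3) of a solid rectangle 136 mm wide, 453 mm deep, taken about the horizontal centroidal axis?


S = b * h^2 / 6
= 136 * 453^2 / 6
= 136 * 205209 / 6
= 4651404.0 mm^3

4651404.0 mm^3


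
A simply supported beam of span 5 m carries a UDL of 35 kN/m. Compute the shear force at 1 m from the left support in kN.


R_A = w * L / 2 = 35 * 5 / 2 = 87.5 kN
V(x) = R_A - w * x = 87.5 - 35 * 1
= 52.5 kN

52.5 kN


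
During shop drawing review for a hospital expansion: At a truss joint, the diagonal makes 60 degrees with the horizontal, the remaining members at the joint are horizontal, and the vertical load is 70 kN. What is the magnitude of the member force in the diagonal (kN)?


At the joint, only the diagonal has a vertical component, so vertical equilibrium gives:
F * sin(60) = 70
F = 70 / sin(60)
= 70 / 0.866025
= 80.83 kN

80.83 kN


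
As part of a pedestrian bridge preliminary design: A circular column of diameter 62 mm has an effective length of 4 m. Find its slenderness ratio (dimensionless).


Radius of gyration r = d / 4 = 62 / 4 = 15.5 mm
L_eff = 4000.0 mm
Slenderness ratio = L / r = 4000.0 / 15.5 = 258.06 (dimensionless)

258.06 (dimensionless)


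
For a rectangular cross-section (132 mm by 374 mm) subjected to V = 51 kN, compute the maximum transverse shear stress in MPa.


A = b * h = 132 * 374 = 49368 mm^2
V = 51 kN = 51000.0 N
tau_max = 1.5 * V / A = 1.5 * 51000.0 / 49368
= 1.5496 MPa

1.5496 MPa


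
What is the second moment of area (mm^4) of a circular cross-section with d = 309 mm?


r = d / 2 = 309 / 2 = 154.5 mm
I = pi * r^4 / 4 = pi * 154.5^4 / 4
= 447511104.58 mm^4

447511104.58 mm^4


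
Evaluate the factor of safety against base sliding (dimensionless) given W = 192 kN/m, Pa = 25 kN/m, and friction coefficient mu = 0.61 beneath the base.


Resisting force = mu * W = 0.61 * 192 = 117.12 kN/m
FOS = Resisting / Driving = 117.12 / 25
= 4.6848 (dimensionless)

4.6848 (dimensionless)


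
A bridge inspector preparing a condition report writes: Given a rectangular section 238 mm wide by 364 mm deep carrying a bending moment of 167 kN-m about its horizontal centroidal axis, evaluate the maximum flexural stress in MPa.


I = b * h^3 / 12 = 238 * 364^3 / 12 = 956532789.33 mm^4
y = h / 2 = 364 / 2 = 182.0 mm
M = 167 kN-m = 167000000.0 N-mm
sigma = M * y / I = 167000000.0 * 182.0 / 956532789.33
= 31.78 MPa

31.78 MPa


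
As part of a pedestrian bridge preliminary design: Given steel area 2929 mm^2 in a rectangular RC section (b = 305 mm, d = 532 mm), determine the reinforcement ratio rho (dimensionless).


rho = As / (b * d)
= 2929 / (305 * 532)
= 2929 / 162260
= 0.018051 (dimensionless)

0.018051 (dimensionless)


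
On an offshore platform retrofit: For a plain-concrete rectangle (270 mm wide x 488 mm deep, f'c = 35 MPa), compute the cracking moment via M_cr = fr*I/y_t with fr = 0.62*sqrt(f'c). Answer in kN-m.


fr = 0.62 * sqrt(35) = 0.62 * 5.9161 = 3.668 MPa
I = 270 * 488^3 / 12 = 2614821120.0 mm^4
y_t = 244.0 mm
M_cr = fr * I / y_t = 3.668 * 2614821120.0 / 244.0 N-mm
= 39.3077 kN-m

39.3077 kN-m


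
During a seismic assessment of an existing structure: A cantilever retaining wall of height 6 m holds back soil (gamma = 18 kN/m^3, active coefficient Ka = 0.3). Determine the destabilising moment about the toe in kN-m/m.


Pa = 0.5 * Ka * gamma * H^2
= 0.5 * 0.3 * 18 * 6^2
= 97.2 kN/m
Arm = H / 3 = 6 / 3 = 2.0 m
Mo = Pa * arm = Pa * H / 3 = 97.2 * 6 / 3 = 194.4 kN-m/m

194.4 kN-m/m


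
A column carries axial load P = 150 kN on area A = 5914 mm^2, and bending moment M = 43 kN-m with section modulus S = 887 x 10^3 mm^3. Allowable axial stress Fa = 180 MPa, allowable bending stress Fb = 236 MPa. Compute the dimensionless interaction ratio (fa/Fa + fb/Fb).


f_a = P / A = 150000.0 / 5914 = 25.3635 MPa
f_b = M / S = 43000000.0 / 887000.0 = 48.478 MPa
Ratio = f_a / Fa + f_b / Fb
= 25.3635 / 180 + 48.478 / 236
= 0.3463 (dimensionless)

0.3463 (dimensionless)


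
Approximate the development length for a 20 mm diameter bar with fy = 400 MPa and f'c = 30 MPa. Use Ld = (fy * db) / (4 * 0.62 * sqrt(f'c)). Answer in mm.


Ld = (fy * db) / (4 * 0.62 * sqrt(f'c))
= (400 * 20) / (4 * 0.62 * sqrt(30))
= 8000 / 13.5835
= 588.95 mm

588.95 mm


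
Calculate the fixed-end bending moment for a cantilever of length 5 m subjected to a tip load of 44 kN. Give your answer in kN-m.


For a cantilever with a point load at the free end:
M_max = P * L = 44 * 5 = 220 kN-m

220 kN-m


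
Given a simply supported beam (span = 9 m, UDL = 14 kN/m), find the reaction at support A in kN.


Total load = w * L = 14 * 9 = 126 kN
By symmetry, each reaction R = total / 2 = 126 / 2 = 63.0 kN

63.0 kN


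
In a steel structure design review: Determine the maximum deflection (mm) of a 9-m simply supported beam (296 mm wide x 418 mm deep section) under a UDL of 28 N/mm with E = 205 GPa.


I = 296 * 418^3 / 12 = 1801520922.67 mm^4
L = 9000.0 mm, w = 28 N/mm, E = 205000.0 MPa
delta = 5 * w * L^4 / (384 * E * I)
= 5 * 28 * 9000.0^4 / (384 * 205000.0 * 1801520922.67)
= 6.477 mm

6.477 mm


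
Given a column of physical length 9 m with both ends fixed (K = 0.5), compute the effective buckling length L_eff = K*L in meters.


L_eff = K * L
= 0.5 * 9
= 4.5 m

4.5 m


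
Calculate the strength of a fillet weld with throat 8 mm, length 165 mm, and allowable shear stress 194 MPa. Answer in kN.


Strength = throat * length * allowable stress
= 8 * 165 * 194 N
= 256080 N
= 256.08 kN

256.08 kN


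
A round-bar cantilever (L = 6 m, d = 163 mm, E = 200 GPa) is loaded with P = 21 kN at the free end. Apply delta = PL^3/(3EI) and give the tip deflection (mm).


I = pi * d^4 / 64 = pi * 163^4 / 64 = 34651362.54 mm^4
L = 6000.0 mm, P = 21000.0 N, E = 200000.0 MPa
delta = P * L^3 / (3 * E * I)
= 21000.0 * 6000.0^3 / (3 * 200000.0 * 34651362.54)
= 218.1732 mm

218.1732 mm


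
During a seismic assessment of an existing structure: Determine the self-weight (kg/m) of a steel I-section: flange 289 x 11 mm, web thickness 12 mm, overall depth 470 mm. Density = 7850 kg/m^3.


A_flanges = 2 * 289 * 11 = 6358 mm^2
A_web = (470 - 2 * 11) * 12 = 5376 mm^2
A_total = 6358 + 5376 = 11734 mm^2 = 0.011734 m^2
Weight = rho * A = 7850 * 0.011734 = 92.1119 kg/m

92.1119 kg/m


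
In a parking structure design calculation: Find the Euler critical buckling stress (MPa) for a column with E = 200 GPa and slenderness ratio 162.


sigma_cr = pi^2 * E / lambda^2
= 9.8696 * 200000.0 / 162^2
= 9.8696 * 200000.0 / 26244
= 75.2142 MPa

75.2142 MPa


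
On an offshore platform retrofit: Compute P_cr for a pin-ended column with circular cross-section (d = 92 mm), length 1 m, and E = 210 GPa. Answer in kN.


I = pi * d^4 / 64 = 3516585.72 mm^4
L = 1000.0 mm
P_cr = pi^2 * E * I / L^2
= 9.8696 * 210000.0 * 3516585.72 / 1000.0^2
= 7288535.08 N = 7288.5351 kN

7288.5351 kN


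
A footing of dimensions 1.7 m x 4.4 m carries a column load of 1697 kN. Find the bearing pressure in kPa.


A = 1.7 * 4.4 = 7.48 m^2
q = P / A = 1697 / 7.48
= 226.8717 kPa

226.8717 kPa


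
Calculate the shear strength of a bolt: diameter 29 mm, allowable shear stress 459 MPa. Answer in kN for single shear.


A = pi * d^2 / 4 = pi * 29^2 / 4 = 660.5199 mm^2
V = f_v * A / 1000 = 459 * 660.5199 / 1000
= 303.1786 kN

303.1786 kN


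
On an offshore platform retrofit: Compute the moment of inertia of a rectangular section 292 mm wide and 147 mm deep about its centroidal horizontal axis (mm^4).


I = b * h^3 / 12
= 292 * 147^3 / 12
= 292 * 3176523 / 12
= 77295393.0 mm^4

77295393.0 mm^4


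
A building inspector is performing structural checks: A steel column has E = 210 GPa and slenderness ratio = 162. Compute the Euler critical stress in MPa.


sigma_cr = pi^2 * E / lambda^2
= 9.8696 * 210000.0 / 162^2
= 9.8696 * 210000.0 / 26244
= 78.9749 MPa

78.9749 MPa


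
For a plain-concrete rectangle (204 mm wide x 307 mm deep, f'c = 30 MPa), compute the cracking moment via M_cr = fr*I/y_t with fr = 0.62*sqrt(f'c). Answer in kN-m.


fr = 0.62 * sqrt(30) = 0.62 * 5.4772 = 3.3959 MPa
I = 204 * 307^3 / 12 = 491885531.0 mm^4
y_t = 153.5 mm
M_cr = fr * I / y_t = 3.3959 * 491885531.0 / 153.5 N-mm
= 10.882 kN-m

10.882 kN-m


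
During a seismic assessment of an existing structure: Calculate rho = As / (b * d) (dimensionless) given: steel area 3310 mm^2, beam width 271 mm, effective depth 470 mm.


rho = As / (b * d)
= 3310 / (271 * 470)
= 3310 / 127370
= 0.025987 (dimensionless)

0.025987 (dimensionless)


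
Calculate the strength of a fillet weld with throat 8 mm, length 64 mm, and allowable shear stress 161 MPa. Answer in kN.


Strength = throat * length * allowable stress
= 8 * 64 * 161 N
= 82432 N
= 82.43 kN

82.43 kN


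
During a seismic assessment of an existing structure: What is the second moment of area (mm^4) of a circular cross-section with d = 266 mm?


r = d / 2 = 266 / 2 = 133.0 mm
I = pi * r^4 / 4 = pi * 133.0^4 / 4
= 245751651.6 mm^4

245751651.6 mm^4


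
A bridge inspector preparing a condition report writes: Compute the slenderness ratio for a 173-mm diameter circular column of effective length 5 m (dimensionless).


Radius of gyration r = d / 4 = 173 / 4 = 43.25 mm
L_eff = 5000.0 mm
Slenderness ratio = L / r = 5000.0 / 43.25 = 115.61 (dimensionless)

115.61 (dimensionless)


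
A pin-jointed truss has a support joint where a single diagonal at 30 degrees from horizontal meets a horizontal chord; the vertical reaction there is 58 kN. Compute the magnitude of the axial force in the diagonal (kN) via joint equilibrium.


At the joint, only the diagonal has a vertical component, so vertical equilibrium gives:
F * sin(30) = 58
F = 58 / sin(30)
= 58 / 0.5
= 116.0 kN

116.0 kN


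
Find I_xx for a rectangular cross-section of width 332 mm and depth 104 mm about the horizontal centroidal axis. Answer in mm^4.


I = b * h^3 / 12
= 332 * 104^3 / 12
= 332 * 1124864 / 12
= 31121237.33 mm^4

31121237.33 mm^4


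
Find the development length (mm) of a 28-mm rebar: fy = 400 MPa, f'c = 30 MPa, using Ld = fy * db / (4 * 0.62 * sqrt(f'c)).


Ld = (fy * db) / (4 * 0.62 * sqrt(f'c))
= (400 * 28) / (4 * 0.62 * sqrt(30))
= 11200 / 13.5835
= 824.53 mm

824.53 mm


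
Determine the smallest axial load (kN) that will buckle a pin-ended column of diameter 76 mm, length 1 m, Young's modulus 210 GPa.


I = pi * d^4 / 64 = 1637661.98 mm^4
L = 1000.0 mm
P_cr = pi^2 * E * I / L^2
= 9.8696 * 210000.0 * 1637661.98 / 1000.0^2
= 3394245.95 N = 3394.2459 kN

3394.2459 kN


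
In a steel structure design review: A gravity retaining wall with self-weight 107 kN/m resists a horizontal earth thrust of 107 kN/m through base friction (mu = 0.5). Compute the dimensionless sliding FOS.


Resisting force = mu * W = 0.5 * 107 = 53.5 kN/m
FOS = Resisting / Driving = 53.5 / 107
= 0.5 (dimensionless)

0.5 (dimensionless)


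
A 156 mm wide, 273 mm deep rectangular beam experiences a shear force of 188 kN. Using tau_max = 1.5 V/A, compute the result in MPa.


A = b * h = 156 * 273 = 42588 mm^2
V = 188 kN = 188000.0 N
tau_max = 1.5 * V / A = 1.5 * 188000.0 / 42588
= 6.6216 MPa

6.6216 MPa


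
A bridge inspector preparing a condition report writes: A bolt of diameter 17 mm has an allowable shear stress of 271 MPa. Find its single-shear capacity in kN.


A = pi * d^2 / 4 = pi * 17^2 / 4 = 226.9801 mm^2
V = f_v * A / 1000 = 271 * 226.9801 / 1000
= 61.5116 kN

61.5116 kN


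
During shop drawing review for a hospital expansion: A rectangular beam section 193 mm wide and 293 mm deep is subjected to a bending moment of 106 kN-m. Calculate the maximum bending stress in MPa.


I = b * h^3 / 12 = 193 * 293^3 / 12 = 404556258.42 mm^4
y = h / 2 = 293 / 2 = 146.5 mm
M = 106 kN-m = 106000000.0 N-mm
sigma = M * y / I = 106000000.0 * 146.5 / 404556258.42
= 38.39 MPa

38.39 MPa


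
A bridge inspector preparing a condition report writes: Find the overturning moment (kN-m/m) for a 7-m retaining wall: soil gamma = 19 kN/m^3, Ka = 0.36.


Pa = 0.5 * Ka * gamma * H^2
= 0.5 * 0.36 * 19 * 7^2
= 167.58 kN/m
Arm = H / 3 = 7 / 3 = 2.3333 m
Mo = Pa * arm = Pa * H / 3 = 167.58 * 7 / 3 = 391.02 kN-m/m

391.02 kN-m/m


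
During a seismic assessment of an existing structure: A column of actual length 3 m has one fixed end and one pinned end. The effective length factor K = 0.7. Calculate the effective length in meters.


L_eff = K * L
= 0.7 * 3
= 2.1 m

2.1 m


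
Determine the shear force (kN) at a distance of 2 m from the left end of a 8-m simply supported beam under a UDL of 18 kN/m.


R_A = w * L / 2 = 18 * 8 / 2 = 72.0 kN
V(x) = R_A - w * x = 72.0 - 18 * 2
= 36.0 kN

36.0 kN


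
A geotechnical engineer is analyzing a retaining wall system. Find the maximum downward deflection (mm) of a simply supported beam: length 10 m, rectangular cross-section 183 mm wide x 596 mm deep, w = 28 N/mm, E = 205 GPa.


I = 183 * 596^3 / 12 = 3228558224.0 mm^4
L = 10000.0 mm, w = 28 N/mm, E = 205000.0 MPa
delta = 5 * w * L^4 / (384 * E * I)
= 5 * 28 * 10000.0^4 / (384 * 205000.0 * 3228558224.0)
= 5.5085 mm

5.5085 mm


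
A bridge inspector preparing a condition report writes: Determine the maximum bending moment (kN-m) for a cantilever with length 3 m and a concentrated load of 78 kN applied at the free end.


For a cantilever with a point load at the free end:
M_max = P * L = 78 * 3 = 234 kN-m

234 kN-m


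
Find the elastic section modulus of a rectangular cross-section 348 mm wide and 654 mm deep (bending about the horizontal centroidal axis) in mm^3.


S = b * h^2 / 6
= 348 * 654^2 / 6
= 348 * 427716 / 6
= 24807528.0 mm^3

24807528.0 mm^3


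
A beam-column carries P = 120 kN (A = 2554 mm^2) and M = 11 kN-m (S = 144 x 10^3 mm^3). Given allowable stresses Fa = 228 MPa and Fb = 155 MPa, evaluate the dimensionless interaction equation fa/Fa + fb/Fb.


f_a = P / A = 120000.0 / 2554 = 46.9851 MPa
f_b = M / S = 11000000.0 / 144000.0 = 76.3889 MPa
Ratio = f_a / Fa + f_b / Fb
= 46.9851 / 228 + 76.3889 / 155
= 0.6989 (dimensionless)

0.6989 (dimensionless)


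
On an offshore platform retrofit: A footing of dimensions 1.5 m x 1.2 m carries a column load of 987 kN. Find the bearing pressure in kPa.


A = 1.5 * 1.2 = 1.8 m^2
q = P / A = 987 / 1.8
= 548.3333 kPa

548.3333 kPa


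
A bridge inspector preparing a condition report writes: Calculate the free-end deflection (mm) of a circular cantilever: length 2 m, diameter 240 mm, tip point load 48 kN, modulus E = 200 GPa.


I = pi * d^4 / 64 = pi * 240^4 / 64 = 162860163.16 mm^4
L = 2000.0 mm, P = 48000.0 N, E = 200000.0 MPa
delta = P * L^3 / (3 * E * I)
= 48000.0 * 2000.0^3 / (3 * 200000.0 * 162860163.16)
= 3.9298 mm

3.9298 mm


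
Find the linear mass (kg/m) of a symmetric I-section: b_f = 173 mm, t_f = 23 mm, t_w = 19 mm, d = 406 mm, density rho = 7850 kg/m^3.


A_flanges = 2 * 173 * 23 = 7958 mm^2
A_web = (406 - 2 * 23) * 19 = 6840 mm^2
A_total = 7958 + 6840 = 14798 mm^2 = 0.014798 m^2
Weight = rho * A = 7850 * 0.014798 = 116.1643 kg/m

116.1643 kg/m


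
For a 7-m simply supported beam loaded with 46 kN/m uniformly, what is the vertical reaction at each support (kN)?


Total load = w * L = 46 * 7 = 322 kN
By symmetry, each reaction R = total / 2 = 322 / 2 = 161.0 kN

161.0 kN


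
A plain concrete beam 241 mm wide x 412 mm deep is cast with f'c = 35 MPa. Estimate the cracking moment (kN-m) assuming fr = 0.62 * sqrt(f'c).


fr = 0.62 * sqrt(35) = 0.62 * 5.9161 = 3.668 MPa
I = 241 * 412^3 / 12 = 1404518437.33 mm^4
y_t = 206.0 mm
M_cr = fr * I / y_t = 3.668 * 1404518437.33 / 206.0 N-mm
= 25.0084 kN-m

25.0084 kN-m


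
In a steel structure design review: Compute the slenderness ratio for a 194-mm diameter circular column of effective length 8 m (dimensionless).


Radius of gyration r = d / 4 = 194 / 4 = 48.5 mm
L_eff = 8000.0 mm
Slenderness ratio = L / r = 8000.0 / 48.5 = 164.95 (dimensionless)

164.95 (dimensionless)


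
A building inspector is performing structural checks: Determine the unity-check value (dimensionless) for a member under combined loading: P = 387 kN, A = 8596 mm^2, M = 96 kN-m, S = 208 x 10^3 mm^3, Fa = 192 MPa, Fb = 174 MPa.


f_a = P / A = 387000.0 / 8596 = 45.0209 MPa
f_b = M / S = 96000000.0 / 208000.0 = 461.5385 MPa
Ratio = f_a / Fa + f_b / Fb
= 45.0209 / 192 + 461.5385 / 174
= 2.887 (dimensionless)

2.887 (dimensionless)


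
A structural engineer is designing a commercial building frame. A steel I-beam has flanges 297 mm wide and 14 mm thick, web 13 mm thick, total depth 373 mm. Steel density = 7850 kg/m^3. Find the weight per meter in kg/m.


A_flanges = 2 * 297 * 14 = 8316 mm^2
A_web = (373 - 2 * 14) * 13 = 4485 mm^2
A_total = 8316 + 4485 = 12801 mm^2 = 0.012801 m^2
Weight = rho * A = 7850 * 0.012801 = 100.4878 kg/m

100.4878 kg/m


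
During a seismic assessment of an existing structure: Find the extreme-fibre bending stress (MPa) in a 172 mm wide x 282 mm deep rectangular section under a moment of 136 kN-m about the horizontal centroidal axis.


I = b * h^3 / 12 = 172 * 282^3 / 12 = 321436008.0 mm^4
y = h / 2 = 282 / 2 = 141.0 mm
M = 136 kN-m = 136000000.0 N-mm
sigma = M * y / I = 136000000.0 * 141.0 / 321436008.0
= 59.66 MPa

59.66 MPa


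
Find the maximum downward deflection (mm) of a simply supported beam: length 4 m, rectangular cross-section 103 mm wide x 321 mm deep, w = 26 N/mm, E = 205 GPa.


I = 103 * 321^3 / 12 = 283903715.25 mm^4
L = 4000.0 mm, w = 26 N/mm, E = 205000.0 MPa
delta = 5 * w * L^4 / (384 * E * I)
= 5 * 26 * 4000.0^4 / (384 * 205000.0 * 283903715.25)
= 1.4891 mm

1.4891 mm


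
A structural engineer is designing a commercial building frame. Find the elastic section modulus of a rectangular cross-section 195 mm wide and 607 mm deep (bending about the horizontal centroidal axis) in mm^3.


S = b * h^2 / 6
= 195 * 607^2 / 6
= 195 * 368449 / 6
= 11974592.5 mm^3

11974592.5 mm^3


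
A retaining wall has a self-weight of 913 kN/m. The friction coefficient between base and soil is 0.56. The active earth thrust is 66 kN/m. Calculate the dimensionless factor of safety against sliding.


Resisting force = mu * W = 0.56 * 913 = 511.28 kN/m
FOS = Resisting / Driving = 511.28 / 66
= 7.7467 (dimensionless)

7.7467 (dimensionless)


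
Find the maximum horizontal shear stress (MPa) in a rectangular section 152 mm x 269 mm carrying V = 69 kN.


A = b * h = 152 * 269 = 40888 mm^2
V = 69 kN = 69000.0 N
tau_max = 1.5 * V / A = 1.5 * 69000.0 / 40888
= 2.5313 MPa

2.5313 MPa


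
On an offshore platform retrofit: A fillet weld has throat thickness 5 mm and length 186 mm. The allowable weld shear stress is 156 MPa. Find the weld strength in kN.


Strength = throat * length * allowable stress
= 5 * 186 * 156 N
= 145080 N
= 145.08 kN

145.08 kN


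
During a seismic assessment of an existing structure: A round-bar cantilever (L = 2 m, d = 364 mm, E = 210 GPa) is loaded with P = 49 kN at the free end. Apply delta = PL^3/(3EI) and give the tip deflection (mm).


I = pi * d^4 / 64 = pi * 364^4 / 64 = 861738374.79 mm^4
L = 2000.0 mm, P = 49000.0 N, E = 210000.0 MPa
delta = P * L^3 / (3 * E * I)
= 49000.0 * 2000.0^3 / (3 * 210000.0 * 861738374.79)
= 0.7221 mm

0.7221 mm


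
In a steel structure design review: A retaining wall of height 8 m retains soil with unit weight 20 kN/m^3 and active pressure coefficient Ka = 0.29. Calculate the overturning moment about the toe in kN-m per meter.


Pa = 0.5 * Ka * gamma * H^2
= 0.5 * 0.29 * 20 * 8^2
= 185.6 kN/m
Arm = H / 3 = 8 / 3 = 2.6667 m
Mo = Pa * arm = Pa * H / 3 = 185.6 * 8 / 3 = 494.9333 kN-m/m

494.9333 kN-m/m


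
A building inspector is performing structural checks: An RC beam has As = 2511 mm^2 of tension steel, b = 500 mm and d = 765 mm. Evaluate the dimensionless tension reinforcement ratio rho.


rho = As / (b * d)
= 2511 / (500 * 765)
= 2511 / 382500
= 0.006565 (dimensionless)

0.006565 (dimensionless)


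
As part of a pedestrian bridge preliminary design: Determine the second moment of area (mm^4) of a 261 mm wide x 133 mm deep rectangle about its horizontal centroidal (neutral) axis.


I = b * h^3 / 12
= 261 * 133^3 / 12
= 261 * 2352637 / 12
= 51169854.75 mm^4

51169854.75 mm^4


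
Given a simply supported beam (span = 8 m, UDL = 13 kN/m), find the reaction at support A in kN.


Total load = w * L = 13 * 8 = 104 kN
By symmetry, each reaction R = total / 2 = 104 / 2 = 52.0 kN

52.0 kN


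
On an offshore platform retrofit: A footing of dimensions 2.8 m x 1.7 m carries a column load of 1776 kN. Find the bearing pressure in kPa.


A = 2.8 * 1.7 = 4.76 m^2
q = P / A = 1776 / 4.76
= 373.1092 kPa

373.1092 kPa


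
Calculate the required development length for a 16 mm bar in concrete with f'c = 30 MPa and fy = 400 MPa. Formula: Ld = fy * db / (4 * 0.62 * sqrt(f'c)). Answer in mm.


Ld = (fy * db) / (4 * 0.62 * sqrt(f'c))
= (400 * 16) / (4 * 0.62 * sqrt(30))
= 6400 / 13.5835
= 471.16 mm

471.16 mm


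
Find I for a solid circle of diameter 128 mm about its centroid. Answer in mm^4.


r = d / 2 = 128 / 2 = 64.0 mm
I = pi * r^4 / 4 = pi * 64.0^4 / 4
= 13176794.63 mm^4

13176794.63 mm^4


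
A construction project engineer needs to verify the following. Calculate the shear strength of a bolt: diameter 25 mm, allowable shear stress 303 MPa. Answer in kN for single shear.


A = pi * d^2 / 4 = pi * 25^2 / 4 = 490.8739 mm^2
V = f_v * A / 1000 = 303 * 490.8739 / 1000
= 148.7348 kN

148.7348 kN


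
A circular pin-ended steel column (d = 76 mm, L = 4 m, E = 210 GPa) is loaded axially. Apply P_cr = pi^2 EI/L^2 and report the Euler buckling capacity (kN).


I = pi * d^4 / 64 = 1637661.98 mm^4
L = 4000.0 mm
P_cr = pi^2 * E * I / L^2
= 9.8696 * 210000.0 * 1637661.98 / 4000.0^2
= 212140.37 N = 212.1404 kN

212.1404 kN


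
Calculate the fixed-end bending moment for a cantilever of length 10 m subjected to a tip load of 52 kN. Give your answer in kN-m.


For a cantilever with a point load at the free end:
M_max = P * L = 52 * 10 = 520 kN-m

520 kN-m


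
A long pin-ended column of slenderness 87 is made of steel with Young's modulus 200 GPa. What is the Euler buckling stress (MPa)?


sigma_cr = pi^2 * E / lambda^2
= 9.8696 * 200000.0 / 87^2
= 9.8696 * 200000.0 / 7569
= 260.7902 MPa

260.7902 MPa


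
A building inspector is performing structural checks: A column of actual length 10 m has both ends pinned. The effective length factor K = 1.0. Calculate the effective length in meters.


L_eff = K * L
= 1.0 * 10
= 10.0 m

10.0 m


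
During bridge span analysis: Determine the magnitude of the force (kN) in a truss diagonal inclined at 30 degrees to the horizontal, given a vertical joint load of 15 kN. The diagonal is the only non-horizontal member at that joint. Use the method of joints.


At the joint, only the diagonal has a vertical component, so vertical equilibrium gives:
F * sin(30) = 15
F = 15 / sin(30)
= 15 / 0.5
= 30.0 kN

30.0 kN


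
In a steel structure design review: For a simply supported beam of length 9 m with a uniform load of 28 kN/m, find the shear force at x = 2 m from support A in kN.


R_A = w * L / 2 = 28 * 9 / 2 = 126.0 kN
V(x) = R_A - w * x = 126.0 - 28 * 2
= 70.0 kN

70.0 kN


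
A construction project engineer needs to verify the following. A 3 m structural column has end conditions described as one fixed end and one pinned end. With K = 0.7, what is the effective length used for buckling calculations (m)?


L_eff = K * L
= 0.7 * 3
= 2.1 m

2.1 m


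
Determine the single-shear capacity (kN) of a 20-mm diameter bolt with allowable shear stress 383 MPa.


A = pi * d^2 / 4 = pi * 20^2 / 4 = 314.1593 mm^2
V = f_v * A / 1000 = 383 * 314.1593 / 1000
= 120.323 kN

120.323 kN


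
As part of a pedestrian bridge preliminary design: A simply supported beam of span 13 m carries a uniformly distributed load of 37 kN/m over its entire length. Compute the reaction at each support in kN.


Total load = w * L = 37 * 13 = 481 kN
By symmetry, each reaction R = total / 2 = 481 / 2 = 240.5 kN

240.5 kN


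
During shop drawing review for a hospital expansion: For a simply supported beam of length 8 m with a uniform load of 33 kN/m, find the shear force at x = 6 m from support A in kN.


R_A = w * L / 2 = 33 * 8 / 2 = 132.0 kN
V(x) = R_A - w * x = 132.0 - 33 * 6
= -66.0 kN

-66.0 kN


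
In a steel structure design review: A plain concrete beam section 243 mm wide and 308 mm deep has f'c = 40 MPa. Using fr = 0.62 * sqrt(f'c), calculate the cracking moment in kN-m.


fr = 0.62 * sqrt(40) = 0.62 * 6.3246 = 3.9212 MPa
I = 243 * 308^3 / 12 = 591666768.0 mm^4
y_t = 154.0 mm
M_cr = fr * I / y_t = 3.9212 * 591666768.0 / 154.0 N-mm
= 15.0653 kN-m

15.0653 kN-m


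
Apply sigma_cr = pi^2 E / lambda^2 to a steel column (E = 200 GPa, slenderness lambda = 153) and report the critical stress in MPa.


sigma_cr = pi^2 * E / lambda^2
= 9.8696 * 200000.0 / 153^2
= 9.8696 * 200000.0 / 23409
= 84.3232 MPa

84.3232 MPa


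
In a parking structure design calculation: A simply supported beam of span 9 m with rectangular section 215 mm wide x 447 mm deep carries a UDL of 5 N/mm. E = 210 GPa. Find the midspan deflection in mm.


I = 215 * 447^3 / 12 = 1600220328.75 mm^4
L = 9000.0 mm, w = 5 N/mm, E = 210000.0 MPa
delta = 5 * w * L^4 / (384 * E * I)
= 5 * 5 * 9000.0^4 / (384 * 210000.0 * 1600220328.75)
= 1.2711 mm

1.2711 mm


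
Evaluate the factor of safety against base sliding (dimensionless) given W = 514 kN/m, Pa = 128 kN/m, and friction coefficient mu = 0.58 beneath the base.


Resisting force = mu * W = 0.58 * 514 = 298.12 kN/m
FOS = Resisting / Driving = 298.12 / 128
= 2.3291 (dimensionless)

2.3291 (dimensionless)


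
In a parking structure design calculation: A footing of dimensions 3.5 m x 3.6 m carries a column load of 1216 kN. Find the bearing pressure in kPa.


A = 3.5 * 3.6 = 12.6 m^2
q = P / A = 1216 / 12.6
= 96.5079 kPa

96.5079 kPa


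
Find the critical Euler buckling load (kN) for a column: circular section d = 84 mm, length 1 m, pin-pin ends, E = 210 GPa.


I = pi * d^4 / 64 = 2443920.32 mm^4
L = 1000.0 mm
P_cr = pi^2 * E * I / L^2
= 9.8696 * 210000.0 * 2443920.32 / 1000.0^2
= 5065310.62 N = 5065.3106 kN

5065.3106 kN


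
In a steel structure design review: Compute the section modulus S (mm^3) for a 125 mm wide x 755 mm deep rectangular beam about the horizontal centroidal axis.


S = b * h^2 / 6
= 125 * 755^2 / 6
= 125 * 570025 / 6
= 11875520.83 mm^3

11875520.83 mm^3


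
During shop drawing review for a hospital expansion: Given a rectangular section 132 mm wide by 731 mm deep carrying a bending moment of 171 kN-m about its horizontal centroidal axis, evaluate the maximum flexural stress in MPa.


I = b * h^3 / 12 = 132 * 731^3 / 12 = 4296796801.0 mm^4
y = h / 2 = 731 / 2 = 365.5 mm
M = 171 kN-m = 171000000.0 N-mm
sigma = M * y / I = 171000000.0 * 365.5 / 4296796801.0
= 14.55 MPa

14.55 MPa


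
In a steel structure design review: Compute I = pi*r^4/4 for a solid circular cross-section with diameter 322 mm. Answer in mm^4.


r = d / 2 = 322 / 2 = 161.0 mm
I = pi * r^4 / 4 = pi * 161.0^4 / 4
= 527707644.47 mm^4

527707644.47 mm^4


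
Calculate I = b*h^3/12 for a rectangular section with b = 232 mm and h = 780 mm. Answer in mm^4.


I = b * h^3 / 12
= 232 * 780^3 / 12
= 232 * 474552000 / 12
= 9174672000.0 mm^4

9174672000.0 mm^4


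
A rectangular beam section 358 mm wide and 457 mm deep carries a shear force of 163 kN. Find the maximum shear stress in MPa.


A = b * h = 358 * 457 = 163606 mm^2
V = 163 kN = 163000.0 N
tau_max = 1.5 * V / A = 1.5 * 163000.0 / 163606
= 1.4944 MPa

1.4944 MPa


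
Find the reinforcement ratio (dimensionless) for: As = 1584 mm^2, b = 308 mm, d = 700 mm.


rho = As / (b * d)
= 1584 / (308 * 700)
= 1584 / 215600
= 0.007347 (dimensionless)

0.007347 (dimensionless)


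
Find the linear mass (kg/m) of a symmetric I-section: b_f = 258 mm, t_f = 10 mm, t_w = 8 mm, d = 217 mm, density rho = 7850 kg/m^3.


A_flanges = 2 * 258 * 10 = 5160 mm^2
A_web = (217 - 2 * 10) * 8 = 1576 mm^2
A_total = 5160 + 1576 = 6736 mm^2 = 0.006736 m^2
Weight = rho * A = 7850 * 0.006736 = 52.8776 kg/m

52.8776 kg/m


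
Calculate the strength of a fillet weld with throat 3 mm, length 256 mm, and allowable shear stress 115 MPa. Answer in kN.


Strength = throat * length * allowable stress
= 3 * 256 * 115 N
= 88320 N
= 88.32 kN

88.32 kN


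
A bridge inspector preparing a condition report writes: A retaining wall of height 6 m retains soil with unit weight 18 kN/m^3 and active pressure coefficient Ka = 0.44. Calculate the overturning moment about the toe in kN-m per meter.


Pa = 0.5 * Ka * gamma * H^2
= 0.5 * 0.44 * 18 * 6^2
= 142.56 kN/m
Arm = H / 3 = 6 / 3 = 2.0 m
Mo = Pa * arm = Pa * H / 3 = 142.56 * 6 / 3 = 285.12 kN-m/m

285.12 kN-m/m


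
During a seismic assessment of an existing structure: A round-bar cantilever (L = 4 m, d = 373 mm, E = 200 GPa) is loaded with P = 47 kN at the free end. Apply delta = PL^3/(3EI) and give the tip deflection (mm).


I = pi * d^4 / 64 = pi * 373^4 / 64 = 950178558.36 mm^4
L = 4000.0 mm, P = 47000.0 N, E = 200000.0 MPa
delta = P * L^3 / (3 * E * I)
= 47000.0 * 4000.0^3 / (3 * 200000.0 * 950178558.36)
= 5.2762 mm

5.2762 mm


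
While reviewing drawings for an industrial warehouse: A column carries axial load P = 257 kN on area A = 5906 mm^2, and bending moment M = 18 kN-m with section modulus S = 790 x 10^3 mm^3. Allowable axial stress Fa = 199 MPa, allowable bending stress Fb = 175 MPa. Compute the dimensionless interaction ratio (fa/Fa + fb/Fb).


f_a = P / A = 257000.0 / 5906 = 43.5151 MPa
f_b = M / S = 18000000.0 / 790000.0 = 22.7848 MPa
Ratio = f_a / Fa + f_b / Fb
= 43.5151 / 199 + 22.7848 / 175
= 0.3489 (dimensionless)

0.3489 (dimensionless)


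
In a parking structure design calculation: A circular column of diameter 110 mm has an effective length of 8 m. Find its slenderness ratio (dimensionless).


Radius of gyration r = d / 4 = 110 / 4 = 27.5 mm
L_eff = 8000.0 mm
Slenderness ratio = L / r = 8000.0 / 27.5 = 290.91 (dimensionless)

290.91 (dimensionless)


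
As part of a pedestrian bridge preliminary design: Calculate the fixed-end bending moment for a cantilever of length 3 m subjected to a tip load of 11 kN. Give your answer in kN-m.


For a cantilever with a point load at the free end:
M_max = P * L = 11 * 3 = 33 kN-m

33 kN-m


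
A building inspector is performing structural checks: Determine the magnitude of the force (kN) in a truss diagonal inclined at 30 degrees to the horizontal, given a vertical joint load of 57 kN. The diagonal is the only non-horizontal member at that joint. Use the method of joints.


At the joint, only the diagonal has a vertical component, so vertical equilibrium gives:
F * sin(30) = 57
F = 57 / sin(30)
= 57 / 0.5
= 114.0 kN

114.0 kN


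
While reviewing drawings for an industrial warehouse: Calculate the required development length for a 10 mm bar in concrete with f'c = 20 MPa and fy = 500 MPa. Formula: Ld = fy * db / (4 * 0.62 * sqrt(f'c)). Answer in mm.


Ld = (fy * db) / (4 * 0.62 * sqrt(f'c))
= (500 * 10) / (4 * 0.62 * sqrt(20))
= 5000 / 11.0909
= 450.82 mm

450.82 mm


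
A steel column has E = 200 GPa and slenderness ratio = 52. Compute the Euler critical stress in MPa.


sigma_cr = pi^2 * E / lambda^2
= 9.8696 * 200000.0 / 52^2
= 9.8696 * 200000.0 / 2704
= 730.0003 MPa

730.0003 MPa


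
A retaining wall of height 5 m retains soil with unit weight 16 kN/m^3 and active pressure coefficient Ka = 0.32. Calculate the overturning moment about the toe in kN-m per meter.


Pa = 0.5 * Ka * gamma * H^2
= 0.5 * 0.32 * 16 * 5^2
= 64.0 kN/m
Arm = H / 3 = 5 / 3 = 1.6667 m
Mo = Pa * arm = Pa * H / 3 = 64.0 * 5 / 3 = 106.6667 kN-m/m

106.6667 kN-m/m


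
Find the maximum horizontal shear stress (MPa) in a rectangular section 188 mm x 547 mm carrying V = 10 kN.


A = b * h = 188 * 547 = 102836 mm^2
V = 10 kN = 10000.0 N
tau_max = 1.5 * V / A = 1.5 * 10000.0 / 102836
= 0.1459 MPa

0.1459 MPa


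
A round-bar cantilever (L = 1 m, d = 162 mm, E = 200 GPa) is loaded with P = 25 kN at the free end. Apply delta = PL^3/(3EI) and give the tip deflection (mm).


I = pi * d^4 / 64 = pi * 162^4 / 64 = 33808815.61 mm^4
L = 1000.0 mm, P = 25000.0 N, E = 200000.0 MPa
delta = P * L^3 / (3 * E * I)
= 25000.0 * 1000.0^3 / (3 * 200000.0 * 33808815.61)
= 1.2324 mm

1.2324 mm


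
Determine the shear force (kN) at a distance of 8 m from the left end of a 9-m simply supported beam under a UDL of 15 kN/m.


R_A = w * L / 2 = 15 * 9 / 2 = 67.5 kN
V(x) = R_A - w * x = 67.5 - 15 * 8
= -52.5 kN

-52.5 kN


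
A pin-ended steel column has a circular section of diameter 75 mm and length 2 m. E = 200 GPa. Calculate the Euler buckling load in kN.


I = pi * d^4 / 64 = 1553155.55 mm^4
L = 2000.0 mm
P_cr = pi^2 * E * I / L^2
= 9.8696 * 200000.0 * 1553155.55 / 2000.0^2
= 766451.54 N = 766.4515 kN

766.4515 kN


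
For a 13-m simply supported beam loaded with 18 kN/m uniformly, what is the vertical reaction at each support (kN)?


Total load = w * L = 18 * 13 = 234 kN
By symmetry, each reaction R = total / 2 = 234 / 2 = 117.0 kN

117.0 kN


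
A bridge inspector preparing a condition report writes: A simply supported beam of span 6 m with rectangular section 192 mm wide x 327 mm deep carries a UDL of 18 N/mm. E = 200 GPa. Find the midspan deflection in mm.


I = 192 * 327^3 / 12 = 559452528.0 mm^4
L = 6000.0 mm, w = 18 N/mm, E = 200000.0 MPa
delta = 5 * w * L^4 / (384 * E * I)
= 5 * 18 * 6000.0^4 / (384 * 200000.0 * 559452528.0)
= 2.7147 mm

2.7147 mm


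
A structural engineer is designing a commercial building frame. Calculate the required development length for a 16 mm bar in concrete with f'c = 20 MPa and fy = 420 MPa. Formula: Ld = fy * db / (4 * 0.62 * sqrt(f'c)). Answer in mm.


Ld = (fy * db) / (4 * 0.62 * sqrt(f'c))
= (420 * 16) / (4 * 0.62 * sqrt(20))
= 6720 / 11.0909
= 605.9 mm

605.9 mm


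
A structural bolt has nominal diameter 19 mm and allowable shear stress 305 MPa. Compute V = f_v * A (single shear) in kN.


A = pi * d^2 / 4 = pi * 19^2 / 4 = 283.5287 mm^2
V = f_v * A / 1000 = 305 * 283.5287 / 1000
= 86.4763 kN

86.4763 kN


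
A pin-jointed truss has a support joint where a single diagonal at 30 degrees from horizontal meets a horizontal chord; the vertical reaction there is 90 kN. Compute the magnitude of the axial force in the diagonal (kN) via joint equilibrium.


At the joint, only the diagonal has a vertical component, so vertical equilibrium gives:
F * sin(30) = 90
F = 90 / sin(30)
= 90 / 0.5
= 180.0 kN

180.0 kN


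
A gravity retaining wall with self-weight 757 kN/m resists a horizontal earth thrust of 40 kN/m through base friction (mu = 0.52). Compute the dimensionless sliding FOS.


Resisting force = mu * W = 0.52 * 757 = 393.64 kN/m
FOS = Resisting / Driving = 393.64 / 40
= 9.841 (dimensionless)

9.841 (dimensionless)


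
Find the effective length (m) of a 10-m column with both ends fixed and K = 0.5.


L_eff = K * L
= 0.5 * 10
= 5.0 m

5.0 m


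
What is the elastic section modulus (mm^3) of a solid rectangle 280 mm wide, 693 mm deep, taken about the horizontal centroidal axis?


S = b * h^2 / 6
= 280 * 693^2 / 6
= 280 * 480249 / 6
= 22411620.0 mm^3

22411620.0 mm^3


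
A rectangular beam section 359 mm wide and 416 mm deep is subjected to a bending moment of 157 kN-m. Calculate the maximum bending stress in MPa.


I = b * h^3 / 12 = 359 * 416^3 / 12 = 2153739605.33 mm^4
y = h / 2 = 416 / 2 = 208.0 mm
M = 157 kN-m = 157000000.0 N-mm
sigma = M * y / I = 157000000.0 * 208.0 / 2153739605.33
= 15.16 MPa

15.16 MPa


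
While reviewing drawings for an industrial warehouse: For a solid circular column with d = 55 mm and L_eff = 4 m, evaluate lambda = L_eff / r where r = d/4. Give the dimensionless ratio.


Radius of gyration r = d / 4 = 55 / 4 = 13.75 mm
L_eff = 4000.0 mm
Slenderness ratio = L / r = 4000.0 / 13.75 = 290.91 (dimensionless)

290.91 (dimensionless)


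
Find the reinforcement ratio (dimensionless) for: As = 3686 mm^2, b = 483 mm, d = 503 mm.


rho = As / (b * d)
= 3686 / (483 * 503)
= 3686 / 242949
= 0.015172 (dimensionless)

0.015172 (dimensionless)


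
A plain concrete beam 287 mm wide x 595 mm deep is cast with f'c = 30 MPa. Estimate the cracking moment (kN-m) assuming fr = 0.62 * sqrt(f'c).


fr = 0.62 * sqrt(30) = 0.62 * 5.4772 = 3.3959 MPa
I = 287 * 595^3 / 12 = 5037923260.42 mm^4
y_t = 297.5 mm
M_cr = fr * I / y_t = 3.3959 * 5037923260.42 / 297.5 N-mm
= 57.5065 kN-m

57.5065 kN-m


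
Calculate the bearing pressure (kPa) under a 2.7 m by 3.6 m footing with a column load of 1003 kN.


A = 2.7 * 3.6 = 9.72 m^2
q = P / A = 1003 / 9.72
= 103.1893 kPa

103.1893 kPa


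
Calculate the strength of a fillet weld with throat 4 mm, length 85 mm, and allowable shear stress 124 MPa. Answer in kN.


Strength = throat * length * allowable stress
= 4 * 85 * 124 N
= 42160 N
= 42.16 kN

42.16 kN
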